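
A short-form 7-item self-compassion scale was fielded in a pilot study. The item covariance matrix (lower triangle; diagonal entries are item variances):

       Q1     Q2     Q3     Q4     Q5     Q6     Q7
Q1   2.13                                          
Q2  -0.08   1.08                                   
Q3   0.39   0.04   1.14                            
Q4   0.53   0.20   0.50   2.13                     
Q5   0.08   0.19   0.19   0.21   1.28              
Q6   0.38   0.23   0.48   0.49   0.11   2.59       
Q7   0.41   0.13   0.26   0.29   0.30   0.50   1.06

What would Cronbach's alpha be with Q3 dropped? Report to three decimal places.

Cronbach's alpha = 0.523

Remaining items: Q1, Q2, Q4, Q5, Q6, Q7 (k = 6).
sum of item variances = 2.13 + 1.08 + 2.13 + 1.28 + 2.59 + 1.06 = 10.27
Var(T) = 10.27 + 2 × 3.97 = 18.21
α (item deleted) = (6/5)·(1 − 10.27/18.21) = 0.523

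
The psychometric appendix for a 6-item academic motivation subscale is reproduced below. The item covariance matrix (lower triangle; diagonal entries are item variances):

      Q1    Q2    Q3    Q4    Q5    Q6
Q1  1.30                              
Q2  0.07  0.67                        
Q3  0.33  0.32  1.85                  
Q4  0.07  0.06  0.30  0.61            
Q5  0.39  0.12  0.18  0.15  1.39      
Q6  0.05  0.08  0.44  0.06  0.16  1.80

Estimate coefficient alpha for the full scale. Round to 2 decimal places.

sum of item variances = 1.30 + 0.67 + 1.85 + 0.61 + 1.39 + 1.80 = 7.62
Sum of off-diagonal covariances = 2.78
total variance = 7.62 + 2 × 2.78 = 13.18
α = (k/(k−1))·(1 − sum of item variances/total variance) = (6/5)·(1 − 7.62/13.18) = 0.51

coefficient alpha = 0.51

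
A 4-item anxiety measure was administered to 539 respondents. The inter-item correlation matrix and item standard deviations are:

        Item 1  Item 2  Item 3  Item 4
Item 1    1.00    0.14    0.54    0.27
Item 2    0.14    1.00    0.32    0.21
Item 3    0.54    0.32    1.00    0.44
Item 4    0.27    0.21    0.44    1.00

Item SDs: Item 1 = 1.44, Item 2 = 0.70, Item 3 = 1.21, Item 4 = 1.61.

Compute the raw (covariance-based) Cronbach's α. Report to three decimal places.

Σσ²ᵢ = 1.44² + 0.70² + 1.21² + 1.61² = 6.6198
Covariances σ_ij = r_ij · s_i · s_j:
  σ(Item 1,Item 2) = 0.14 × 1.44 × 0.70 = 0.1411
  σ(Item 1,Item 3) = 0.54 × 1.44 × 1.21 = 0.9409
  σ(Item 1,Item 4) = 0.27 × 1.44 × 1.61 = 0.6260
  σ(Item 2,Item 3) = 0.32 × 0.70 × 1.21 = 0.2710
  σ(Item 2,Item 4) = 0.21 × 0.70 × 1.61 = 0.2367
  σ(Item 3,Item 4) = 0.44 × 1.21 × 1.61 = 0.8572
σ²_T = Σσ²ᵢ + 2·Σσ_ij = 6.6198 + 2 × 3.0729 = 12.7656
α = (4/3)·(1 − 6.6198/12.7656) = 0.642

α = 0.642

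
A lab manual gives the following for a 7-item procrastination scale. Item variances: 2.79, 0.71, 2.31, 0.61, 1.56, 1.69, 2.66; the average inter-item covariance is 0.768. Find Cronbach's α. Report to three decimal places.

Cronbach's α = 0.844

ΣVar(i) = 2.79 + 0.71 + 2.31 + 0.61 + 1.56 + 1.69 + 2.66 = 12.33
Sum of the 21 distinct covariances = 21 × 0.768 = 16.128
σ²_total = ΣVar(i) + 2·Σcov = 12.33 + 2 × 16.128 = 44.586
α = (7/6)·(1 − 12.33/44.586) = 0.844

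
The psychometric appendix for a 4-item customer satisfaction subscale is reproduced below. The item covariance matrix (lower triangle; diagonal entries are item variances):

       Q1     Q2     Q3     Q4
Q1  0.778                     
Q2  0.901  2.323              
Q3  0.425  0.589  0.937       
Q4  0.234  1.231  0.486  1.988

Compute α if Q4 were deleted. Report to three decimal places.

α = 0.730

Remaining items: Q1, Q2, Q3 (k = 3).
Σσ²ᵢ = 0.778 + 2.323 + 0.937 = 4.038
Var(T) = 4.038 + 2 × 1.915 = 7.868
α (item deleted) = (3/2)·(1 − 4.038/7.868) = 0.730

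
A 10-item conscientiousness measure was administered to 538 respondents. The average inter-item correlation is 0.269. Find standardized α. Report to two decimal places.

α = 0.79

Standardized α = k·r̄ / (1 + (k−1)·r̄) = 10 × 0.269 / (1 + 9 × 0.269)
  = 2.6900 / 3.4210 = 0.79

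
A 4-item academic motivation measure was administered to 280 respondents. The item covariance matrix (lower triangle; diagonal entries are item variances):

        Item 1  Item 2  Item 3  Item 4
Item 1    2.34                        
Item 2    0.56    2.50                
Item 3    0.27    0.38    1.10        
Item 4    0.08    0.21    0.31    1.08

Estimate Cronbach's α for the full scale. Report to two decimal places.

sum of item variances = 2.34 + 2.50 + 1.10 + 1.08 = 7.02
Sum of the distinct covariances = 1.81
total variance = 7.02 + 2 × 1.81 = 10.64
α = (k/(k−1))·(1 − sum of item variances/total variance) = (4/3)·(1 − 7.02/10.64) = 0.45

α = 0.45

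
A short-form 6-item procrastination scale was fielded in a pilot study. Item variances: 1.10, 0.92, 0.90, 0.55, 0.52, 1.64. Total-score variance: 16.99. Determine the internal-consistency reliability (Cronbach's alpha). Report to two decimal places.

α = 0.80

sum of item variances = 1.10 + 0.92 + 0.90 + 0.55 + 0.52 + 1.64 = 5.63
α = (k/(k−1))·(1 − sum of item variances/total variance) = (6/5)·(1 − 5.63/16.99) = 0.80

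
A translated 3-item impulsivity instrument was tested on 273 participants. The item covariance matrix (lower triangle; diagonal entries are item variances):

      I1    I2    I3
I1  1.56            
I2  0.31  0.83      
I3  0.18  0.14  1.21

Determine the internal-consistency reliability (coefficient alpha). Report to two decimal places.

coefficient alpha = 0.39

ΣVar(i) = 1.56 + 0.83 + 1.21 = 3.60
Σ_{i<j} σ_ij = 0.63
total variance = 3.60 + 2 × 0.63 = 4.86
α = (k/(k−1))·(1 − ΣVar(i)/total variance) = (3/2)·(1 − 3.60/4.86) = 0.39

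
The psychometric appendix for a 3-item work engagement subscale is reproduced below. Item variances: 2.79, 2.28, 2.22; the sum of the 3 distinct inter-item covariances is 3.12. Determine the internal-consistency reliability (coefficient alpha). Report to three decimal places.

Σσᵢ² = 2.79 + 2.28 + 2.22 = 7.29
Sum of distinct covariances = 3.12
total variance = Σσᵢ² + 2·Σcov = 7.29 + 2 × 3.12 = 13.53
α = (3/2)·(1 − 7.29/13.53) = 0.692

α = 0.692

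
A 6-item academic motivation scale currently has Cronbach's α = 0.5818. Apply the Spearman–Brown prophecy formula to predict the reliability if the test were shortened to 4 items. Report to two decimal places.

Length factor m = 4/6 = 0.6667
α' = m·α / (1 − (1−m)·α)
   = 4/6 × 0.5818 / (1 − (1 − 4/6) × 0.5818)
   = 0.3879 / 0.8061 = 0.48

predicted reliability = 0.48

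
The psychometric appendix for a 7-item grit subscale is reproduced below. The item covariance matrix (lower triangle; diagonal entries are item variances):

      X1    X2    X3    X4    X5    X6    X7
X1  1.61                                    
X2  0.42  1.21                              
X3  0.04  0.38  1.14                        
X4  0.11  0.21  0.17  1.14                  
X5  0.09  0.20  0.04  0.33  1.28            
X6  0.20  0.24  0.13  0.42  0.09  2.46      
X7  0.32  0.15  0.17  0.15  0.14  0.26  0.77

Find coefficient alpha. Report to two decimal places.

ΣVar(i) = 1.61 + 1.21 + 1.14 + 1.14 + 1.28 + 2.46 + 0.77 = 9.61
Sum of off-diagonal covariances = 4.26
σ²_total = 9.61 + 2 × 4.26 = 18.13
α = (k/(k−1))·(1 − ΣVar(i)/σ²_total) = (7/6)·(1 − 9.61/18.13) = 0.55

α = 0.55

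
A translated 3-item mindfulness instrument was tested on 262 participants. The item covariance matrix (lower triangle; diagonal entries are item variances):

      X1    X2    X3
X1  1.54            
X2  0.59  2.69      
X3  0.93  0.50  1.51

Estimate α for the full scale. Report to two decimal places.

sum of item variances = 1.54 + 2.69 + 1.51 = 5.74
Σ_{i<j} σ_ij = 2.02
σ²_total = 5.74 + 2 × 2.02 = 9.78
α = (k/(k−1))·(1 − sum of item variances/σ²_total) = (3/2)·(1 − 5.74/9.78) = 0.62

α = 0.62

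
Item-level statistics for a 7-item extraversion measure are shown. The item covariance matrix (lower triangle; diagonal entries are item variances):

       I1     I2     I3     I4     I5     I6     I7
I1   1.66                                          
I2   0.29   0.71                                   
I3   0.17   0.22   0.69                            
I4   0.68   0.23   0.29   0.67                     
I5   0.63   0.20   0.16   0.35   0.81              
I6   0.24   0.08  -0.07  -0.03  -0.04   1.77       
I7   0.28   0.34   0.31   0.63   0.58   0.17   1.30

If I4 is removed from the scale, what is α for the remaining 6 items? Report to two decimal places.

Remaining items: I1, I2, I3, I5, I6, I7 (k = 6).
ΣVar(i) = 1.66 + 0.71 + 0.69 + 0.81 + 1.77 + 1.30 = 6.94
total variance = 6.94 + 2 × 3.56 = 14.06
α (item deleted) = (6/5)·(1 − 6.94/14.06) = 0.61

α = 0.61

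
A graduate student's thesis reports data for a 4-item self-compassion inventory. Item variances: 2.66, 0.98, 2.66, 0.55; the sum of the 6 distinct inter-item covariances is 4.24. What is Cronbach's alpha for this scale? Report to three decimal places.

sum of item variances = 2.66 + 0.98 + 2.66 + 0.55 = 6.85
Sum of distinct covariances = 4.24
total variance = sum of item variances + 2·Σcov = 6.85 + 2 × 4.24 = 15.33
α = (4/3)·(1 − 6.85/15.33) = 0.738

α = 0.738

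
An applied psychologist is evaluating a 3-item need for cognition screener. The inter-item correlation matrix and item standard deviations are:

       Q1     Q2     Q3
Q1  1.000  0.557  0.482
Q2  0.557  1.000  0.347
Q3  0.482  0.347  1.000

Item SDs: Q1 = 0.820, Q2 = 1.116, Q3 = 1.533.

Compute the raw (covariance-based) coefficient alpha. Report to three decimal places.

coefficient alpha = 0.667

Σσ²ᵢ = 0.820² + 1.116² + 1.533² = 4.2679
Covariances σ_ij = r_ij · s_i · s_j:
  σ(Q1,Q2) = 0.557 × 0.820 × 1.116 = 0.5097
  σ(Q1,Q3) = 0.482 × 0.820 × 1.533 = 0.6059
  σ(Q2,Q3) = 0.347 × 1.116 × 1.533 = 0.5937
σ²_T = Σσ²ᵢ + 2·Σσ_ij = 4.2679 + 2 × 1.7093 = 7.6865
α = (3/2)·(1 − 4.2679/7.6865) = 0.667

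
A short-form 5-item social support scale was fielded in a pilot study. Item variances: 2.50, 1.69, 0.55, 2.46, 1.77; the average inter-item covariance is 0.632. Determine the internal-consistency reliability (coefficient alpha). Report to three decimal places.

coefficient alpha = 0.731

sum of item variances = 2.50 + 1.69 + 0.55 + 2.46 + 1.77 = 8.97
Sum of the 10 distinct covariances = 10 × 0.632 = 6.320
total variance = sum of item variances + 2·Σcov = 8.97 + 2 × 6.320 = 21.610
α = (5/4)·(1 − 8.97/21.610) = 0.731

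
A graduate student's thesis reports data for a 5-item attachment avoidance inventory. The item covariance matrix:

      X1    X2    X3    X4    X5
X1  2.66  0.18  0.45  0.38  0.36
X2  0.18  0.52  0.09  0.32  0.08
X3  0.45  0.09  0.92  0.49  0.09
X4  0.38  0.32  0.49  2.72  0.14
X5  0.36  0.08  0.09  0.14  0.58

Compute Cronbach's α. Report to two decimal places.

Cronbach's α = 0.51

ΣVar(i) = 2.66 + 0.52 + 0.92 + 2.72 + 0.58 = 7.40
Sum of off-diagonal covariances = 2.58
total variance = 7.40 + 2 × 2.58 = 12.56
α = (k/(k−1))·(1 − ΣVar(i)/total variance) = (5/4)·(1 − 7.40/12.56) = 0.51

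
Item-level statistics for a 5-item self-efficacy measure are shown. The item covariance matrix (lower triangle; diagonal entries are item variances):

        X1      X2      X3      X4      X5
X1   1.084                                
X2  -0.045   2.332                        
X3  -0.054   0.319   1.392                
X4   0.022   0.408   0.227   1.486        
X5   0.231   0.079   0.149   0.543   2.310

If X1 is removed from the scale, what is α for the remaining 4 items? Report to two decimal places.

α = 0.42

Remaining items: X2, X3, X4, X5 (k = 4).
Σσ²ᵢ = 2.332 + 1.392 + 1.486 + 2.310 = 7.520
total variance = 7.520 + 2 × 1.725 = 10.970
α (item deleted) = (4/3)·(1 − 7.520/10.970) = 0.42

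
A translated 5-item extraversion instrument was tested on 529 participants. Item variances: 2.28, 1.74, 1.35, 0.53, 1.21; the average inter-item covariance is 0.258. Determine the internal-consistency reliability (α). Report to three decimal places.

ΣVar(i) = 2.28 + 1.74 + 1.35 + 0.53 + 1.21 = 7.11
Sum of the 10 distinct covariances = 10 × 0.258 = 2.580
total variance = ΣVar(i) + 2·Σcov = 7.11 + 2 × 2.580 = 12.270
α = (5/4)·(1 − 7.11/12.270) = 0.526

α = 0.526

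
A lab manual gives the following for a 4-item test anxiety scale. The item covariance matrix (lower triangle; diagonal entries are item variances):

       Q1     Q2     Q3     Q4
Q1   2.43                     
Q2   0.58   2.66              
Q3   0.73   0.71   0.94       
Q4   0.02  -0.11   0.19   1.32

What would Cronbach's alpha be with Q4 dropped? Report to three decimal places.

Remaining items: Q1, Q2, Q3 (k = 3).
sum of item variances = 2.43 + 2.66 + 0.94 = 6.03
total variance = 6.03 + 2 × 2.02 = 10.07
α (item deleted) = (3/2)·(1 − 6.03/10.07) = 0.602

Cronbach's alpha = 0.602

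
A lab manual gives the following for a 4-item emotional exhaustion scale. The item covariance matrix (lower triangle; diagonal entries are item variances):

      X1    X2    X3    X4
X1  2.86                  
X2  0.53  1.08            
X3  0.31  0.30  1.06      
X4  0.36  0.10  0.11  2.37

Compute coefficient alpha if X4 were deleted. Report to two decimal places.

α = 0.47

Remaining items: X1, X2, X3 (k = 3).
sum of item variances = 2.86 + 1.08 + 1.06 = 5.00
σ²_T = 5.00 + 2 × 1.14 = 7.28
α (item deleted) = (3/2)·(1 − 5.00/7.28) = 0.47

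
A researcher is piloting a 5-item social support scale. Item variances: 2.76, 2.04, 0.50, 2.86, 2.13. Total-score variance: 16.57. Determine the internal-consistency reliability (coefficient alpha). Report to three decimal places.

Σσᵢ² = 2.76 + 2.04 + 0.50 + 2.86 + 2.13 = 10.29
α = (k/(k−1))·(1 − Σσᵢ²/σ²_T) = (5/4)·(1 − 10.29/16.57) = 0.474

α = 0.474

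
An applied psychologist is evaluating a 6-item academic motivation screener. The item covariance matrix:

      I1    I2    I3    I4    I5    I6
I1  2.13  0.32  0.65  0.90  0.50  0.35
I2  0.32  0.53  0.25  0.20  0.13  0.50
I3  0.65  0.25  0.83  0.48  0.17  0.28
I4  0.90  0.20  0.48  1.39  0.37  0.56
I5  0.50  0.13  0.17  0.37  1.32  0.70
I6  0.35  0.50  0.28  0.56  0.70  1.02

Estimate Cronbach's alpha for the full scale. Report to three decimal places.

Cronbach's alpha = 0.765

Σσ²ᵢ = 2.13 + 0.53 + 0.83 + 1.39 + 1.32 + 1.02 = 7.22
Sum of the distinct covariances = 6.36
σ²_total = 7.22 + 2 × 6.36 = 19.94
α = (k/(k−1))·(1 − Σσ²ᵢ/σ²_total) = (6/5)·(1 − 7.22/19.94) = 0.765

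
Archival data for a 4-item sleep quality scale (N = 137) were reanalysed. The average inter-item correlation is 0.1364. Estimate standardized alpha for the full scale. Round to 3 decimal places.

Standardized α = k·r̄ / (1 + (k−1)·r̄) = 4 × 0.1364 / (1 + 3 × 0.1364)
  = 0.5456 / 1.4092 = 0.387

standardized alpha = 0.387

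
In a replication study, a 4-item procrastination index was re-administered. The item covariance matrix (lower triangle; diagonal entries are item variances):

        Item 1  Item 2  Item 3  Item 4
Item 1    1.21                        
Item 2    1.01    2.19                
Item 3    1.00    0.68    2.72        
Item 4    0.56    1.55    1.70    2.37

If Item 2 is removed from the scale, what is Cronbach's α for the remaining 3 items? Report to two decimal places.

Remaining items: Item 1, Item 3, Item 4 (k = 3).
ΣVar(i) = 1.21 + 2.72 + 2.37 = 6.30
σ²_total = 6.30 + 2 × 3.26 = 12.82
α (item deleted) = (3/2)·(1 − 6.30/12.82) = 0.76

Cronbach's α = 0.76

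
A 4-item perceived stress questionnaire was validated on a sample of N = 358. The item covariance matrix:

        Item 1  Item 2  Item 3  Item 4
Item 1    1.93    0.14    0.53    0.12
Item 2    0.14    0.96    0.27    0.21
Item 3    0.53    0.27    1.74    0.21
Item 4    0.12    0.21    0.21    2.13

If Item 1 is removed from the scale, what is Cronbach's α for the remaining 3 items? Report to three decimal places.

Remaining items: Item 2, Item 3, Item 4 (k = 3).
Σσᵢ² = 0.96 + 1.74 + 2.13 = 4.83
total variance = 4.83 + 2 × 0.69 = 6.21
α (item deleted) = (3/2)·(1 − 4.83/6.21) = 0.333

α = 0.333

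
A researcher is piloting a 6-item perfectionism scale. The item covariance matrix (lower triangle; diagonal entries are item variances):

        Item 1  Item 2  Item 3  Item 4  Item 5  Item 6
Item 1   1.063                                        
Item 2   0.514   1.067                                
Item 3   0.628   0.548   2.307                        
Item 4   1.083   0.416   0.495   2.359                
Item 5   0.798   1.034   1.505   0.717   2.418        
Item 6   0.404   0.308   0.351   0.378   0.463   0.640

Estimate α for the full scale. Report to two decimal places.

Σσ²ᵢ = 1.063 + 1.067 + 2.307 + 2.359 + 2.418 + 0.640 = 9.854
Σ_{i<j} σ_ij = 9.642
σ²_total = 9.854 + 2 × 9.642 = 29.138
α = (k/(k−1))·(1 − Σσ²ᵢ/σ²_total) = (6/5)·(1 − 9.854/29.138) = 0.79

α = 0.79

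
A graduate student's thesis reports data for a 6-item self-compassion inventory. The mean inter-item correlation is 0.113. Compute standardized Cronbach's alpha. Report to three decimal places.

α = 0.433

Standardized α = k·r̄ / (1 + (k−1)·r̄) = 6 × 0.113 / (1 + 5 × 0.113)
  = 0.6780 / 1.5650 = 0.433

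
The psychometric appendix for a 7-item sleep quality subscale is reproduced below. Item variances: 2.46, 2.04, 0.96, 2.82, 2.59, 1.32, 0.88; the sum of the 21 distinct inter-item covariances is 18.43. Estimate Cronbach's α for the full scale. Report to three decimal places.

ΣVar(i) = 2.46 + 2.04 + 0.96 + 2.82 + 2.59 + 1.32 + 0.88 = 13.07
Sum of distinct covariances = 18.43
σ²_total = ΣVar(i) + 2·Σcov = 13.07 + 2 × 18.43 = 49.93
α = (7/6)·(1 − 13.07/49.93) = 0.861

Cronbach's α = 0.861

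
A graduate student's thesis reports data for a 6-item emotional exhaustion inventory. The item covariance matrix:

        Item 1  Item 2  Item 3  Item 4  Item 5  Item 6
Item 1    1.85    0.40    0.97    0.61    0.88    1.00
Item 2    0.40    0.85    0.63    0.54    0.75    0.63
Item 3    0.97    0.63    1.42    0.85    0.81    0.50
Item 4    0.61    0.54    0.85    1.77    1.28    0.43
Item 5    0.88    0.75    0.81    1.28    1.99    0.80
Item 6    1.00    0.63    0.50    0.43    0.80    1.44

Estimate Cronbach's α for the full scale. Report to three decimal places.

α = 0.845

Σσ²ᵢ = 1.85 + 0.85 + 1.42 + 1.77 + 1.99 + 1.44 = 9.32
Σ_{i<j} σ_ij = 11.08
Var(T) = 9.32 + 2 × 11.08 = 31.48
α = (k/(k−1))·(1 − Σσ²ᵢ/Var(T)) = (6/5)·(1 − 9.32/31.48) = 0.845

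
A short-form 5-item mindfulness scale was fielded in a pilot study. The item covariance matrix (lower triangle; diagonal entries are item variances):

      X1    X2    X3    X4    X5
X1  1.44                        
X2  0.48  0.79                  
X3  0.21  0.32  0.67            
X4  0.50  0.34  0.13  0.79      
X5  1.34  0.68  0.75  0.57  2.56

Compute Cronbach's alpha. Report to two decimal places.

Cronbach's alpha = 0.79

ΣVar(i) = 1.44 + 0.79 + 0.67 + 0.79 + 2.56 = 6.25
Σ_{i<j} σ_ij = 5.32
Var(T) = 6.25 + 2 × 5.32 = 16.89
α = (k/(k−1))·(1 − ΣVar(i)/Var(T)) = (5/4)·(1 − 6.25/16.89) = 0.79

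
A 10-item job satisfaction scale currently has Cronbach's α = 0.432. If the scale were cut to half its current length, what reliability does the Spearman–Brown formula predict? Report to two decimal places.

predicted reliability = 0.28

Length factor m = 1/2
α' = m·α / (1 − (1−m)·α)
   = 1/2 × 0.432 / (1 − (1 − 1/2) × 0.432)
   = 0.2160 / 0.7840 = 0.28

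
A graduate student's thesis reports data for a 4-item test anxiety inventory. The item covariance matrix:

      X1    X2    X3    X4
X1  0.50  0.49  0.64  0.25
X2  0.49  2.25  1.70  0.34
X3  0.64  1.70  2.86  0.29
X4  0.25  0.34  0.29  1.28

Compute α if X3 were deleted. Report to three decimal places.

α = 0.523

Remaining items: X1, X2, X4 (k = 3).
Σσ²ᵢ = 0.50 + 2.25 + 1.28 = 4.03
total variance = 4.03 + 2 × 1.08 = 6.19
α (item deleted) = (3/2)·(1 − 4.03/6.19) = 0.523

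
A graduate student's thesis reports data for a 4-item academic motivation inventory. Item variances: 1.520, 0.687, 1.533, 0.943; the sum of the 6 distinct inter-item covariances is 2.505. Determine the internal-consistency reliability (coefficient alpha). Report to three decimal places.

coefficient alpha = 0.689

Σσ²ᵢ = 1.520 + 0.687 + 1.533 + 0.943 = 4.683
Sum of distinct covariances = 2.505
total variance = Σσ²ᵢ + 2·Σcov = 4.683 + 2 × 2.505 = 9.693
α = (4/3)·(1 − 4.683/9.693) = 0.689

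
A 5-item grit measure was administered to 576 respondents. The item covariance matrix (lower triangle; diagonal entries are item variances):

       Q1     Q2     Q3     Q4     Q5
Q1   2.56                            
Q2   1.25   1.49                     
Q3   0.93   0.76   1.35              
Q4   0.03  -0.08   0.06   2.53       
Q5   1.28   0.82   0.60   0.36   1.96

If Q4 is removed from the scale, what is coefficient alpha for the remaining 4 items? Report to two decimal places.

Remaining items: Q1, Q2, Q3, Q5 (k = 4).
Σσ²ᵢ = 2.56 + 1.49 + 1.35 + 1.96 = 7.36
Var(T) = 7.36 + 2 × 5.64 = 18.64
α (item deleted) = (4/3)·(1 − 7.36/18.64) = 0.81

coefficient alpha = 0.81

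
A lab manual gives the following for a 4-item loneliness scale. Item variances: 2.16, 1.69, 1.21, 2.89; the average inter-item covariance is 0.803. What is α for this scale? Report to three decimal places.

ΣVar(i) = 2.16 + 1.69 + 1.21 + 2.89 = 7.95
Sum of the 6 distinct covariances = 6 × 0.803 = 4.818
σ²_total = ΣVar(i) + 2·Σcov = 7.95 + 2 × 4.818 = 17.586
α = (4/3)·(1 − 7.95/17.586) = 0.731

α = 0.731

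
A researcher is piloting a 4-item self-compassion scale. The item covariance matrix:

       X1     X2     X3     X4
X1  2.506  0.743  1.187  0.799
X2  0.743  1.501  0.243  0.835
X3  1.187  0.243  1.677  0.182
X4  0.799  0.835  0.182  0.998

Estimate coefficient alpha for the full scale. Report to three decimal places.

sum of item variances = 2.506 + 1.501 + 1.677 + 0.998 = 6.682
Σ_{i<j} σ_ij = 3.989
σ²_total = 6.682 + 2 × 3.989 = 14.660
α = (k/(k−1))·(1 − sum of item variances/σ²_total) = (4/3)·(1 − 6.682/14.660) = 0.726

α = 0.726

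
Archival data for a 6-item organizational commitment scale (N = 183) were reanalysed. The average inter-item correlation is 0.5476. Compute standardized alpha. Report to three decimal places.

α = 0.879

Standardized α = k·r̄ / (1 + (k−1)·r̄) = 6 × 0.5476 / (1 + 5 × 0.5476)
  = 3.2856 / 3.7380 = 0.879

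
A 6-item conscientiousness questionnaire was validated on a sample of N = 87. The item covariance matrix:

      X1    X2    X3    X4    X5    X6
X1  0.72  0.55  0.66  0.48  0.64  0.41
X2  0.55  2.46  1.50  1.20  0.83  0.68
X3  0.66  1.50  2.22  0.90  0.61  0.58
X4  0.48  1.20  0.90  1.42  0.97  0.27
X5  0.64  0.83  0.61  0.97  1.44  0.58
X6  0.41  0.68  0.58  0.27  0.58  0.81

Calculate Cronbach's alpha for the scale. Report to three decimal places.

Σσᵢ² = 0.72 + 2.46 + 2.22 + 1.42 + 1.44 + 0.81 = 9.07
Sum of the distinct covariances = 10.86
σ²_T = 9.07 + 2 × 10.86 = 30.79
α = (k/(k−1))·(1 − Σσᵢ²/σ²_T) = (6/5)·(1 − 9.07/30.79) = 0.847

α = 0.847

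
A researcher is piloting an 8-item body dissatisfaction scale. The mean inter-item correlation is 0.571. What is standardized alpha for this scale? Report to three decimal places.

Standardized α = k·r̄ / (1 + (k−1)·r̄) = 8 × 0.571 / (1 + 7 × 0.571)
  = 4.5680 / 4.9970 = 0.914

standardized alpha = 0.914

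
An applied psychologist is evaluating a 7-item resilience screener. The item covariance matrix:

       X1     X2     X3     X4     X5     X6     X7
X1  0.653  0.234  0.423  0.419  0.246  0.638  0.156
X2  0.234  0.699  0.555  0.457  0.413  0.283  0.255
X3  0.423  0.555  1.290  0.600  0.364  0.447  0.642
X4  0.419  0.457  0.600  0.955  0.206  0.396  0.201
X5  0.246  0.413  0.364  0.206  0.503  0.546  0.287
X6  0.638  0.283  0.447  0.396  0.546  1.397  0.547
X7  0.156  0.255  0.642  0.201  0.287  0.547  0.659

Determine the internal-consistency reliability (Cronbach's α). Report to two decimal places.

ΣVar(i) = 0.653 + 0.699 + 1.290 + 0.955 + 0.503 + 1.397 + 0.659 = 6.156
Sum of the distinct covariances = 8.315
σ²_total = 6.156 + 2 × 8.315 = 22.786
α = (k/(k−1))·(1 − ΣVar(i)/σ²_total) = (7/6)·(1 − 6.156/22.786) = 0.85

Cronbach's α = 0.85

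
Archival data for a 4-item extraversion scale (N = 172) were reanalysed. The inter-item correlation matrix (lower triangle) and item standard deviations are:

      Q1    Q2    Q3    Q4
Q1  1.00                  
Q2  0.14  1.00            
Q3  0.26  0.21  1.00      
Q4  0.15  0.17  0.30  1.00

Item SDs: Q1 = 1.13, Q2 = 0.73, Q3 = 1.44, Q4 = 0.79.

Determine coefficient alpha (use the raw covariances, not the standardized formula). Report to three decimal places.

Σσ²ᵢ = 1.13² + 0.73² + 1.44² + 0.79² = 4.5075
Covariances σ_ij = r_ij · s_i · s_j:
  σ(Q1,Q2) = 0.14 × 1.13 × 0.73 = 0.1155
  σ(Q1,Q3) = 0.26 × 1.13 × 1.44 = 0.4231
  σ(Q1,Q4) = 0.15 × 1.13 × 0.79 = 0.1339
  σ(Q2,Q3) = 0.21 × 0.73 × 1.44 = 0.2208
  σ(Q2,Q4) = 0.17 × 0.73 × 0.79 = 0.0980
  σ(Q3,Q4) = 0.30 × 1.44 × 0.79 = 0.3413
σ²_T = Σσ²ᵢ + 2·Σσ_ij = 4.5075 + 2 × 1.3326 = 7.1727
α = (4/3)·(1 − 4.5075/7.1727) = 0.495

coefficient alpha = 0.495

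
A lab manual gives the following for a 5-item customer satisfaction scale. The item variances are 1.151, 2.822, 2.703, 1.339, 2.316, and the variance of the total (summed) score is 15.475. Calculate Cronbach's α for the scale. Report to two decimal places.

Σσᵢ² = 1.151 + 2.822 + 2.703 + 1.339 + 2.316 = 10.331
α = (k/(k−1))·(1 − Σσᵢ²/σ²_T) = (5/4)·(1 − 10.331/15.475) = 0.42

α = 0.42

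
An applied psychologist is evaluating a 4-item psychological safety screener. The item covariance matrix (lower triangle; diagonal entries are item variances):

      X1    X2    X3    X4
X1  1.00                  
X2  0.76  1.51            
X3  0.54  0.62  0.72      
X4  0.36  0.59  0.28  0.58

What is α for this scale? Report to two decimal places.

α = 0.83

ΣVar(i) = 1.00 + 1.51 + 0.72 + 0.58 = 3.81
Σ_{i<j} σ_ij = 3.15
σ²_total = 3.81 + 2 × 3.15 = 10.11
α = (k/(k−1))·(1 − ΣVar(i)/σ²_total) = (4/3)·(1 − 3.81/10.11) = 0.83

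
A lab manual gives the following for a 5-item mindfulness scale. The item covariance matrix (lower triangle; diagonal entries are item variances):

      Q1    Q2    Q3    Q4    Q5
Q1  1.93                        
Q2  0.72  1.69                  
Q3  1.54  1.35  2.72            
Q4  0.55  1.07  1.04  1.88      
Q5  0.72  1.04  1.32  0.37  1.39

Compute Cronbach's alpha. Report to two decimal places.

Σσᵢ² = 1.93 + 1.69 + 2.72 + 1.88 + 1.39 = 9.61
Sum of off-diagonal covariances = 9.72
total variance = 9.61 + 2 × 9.72 = 29.05
α = (k/(k−1))·(1 − Σσᵢ²/total variance) = (5/4)·(1 − 9.61/29.05) = 0.84

α = 0.84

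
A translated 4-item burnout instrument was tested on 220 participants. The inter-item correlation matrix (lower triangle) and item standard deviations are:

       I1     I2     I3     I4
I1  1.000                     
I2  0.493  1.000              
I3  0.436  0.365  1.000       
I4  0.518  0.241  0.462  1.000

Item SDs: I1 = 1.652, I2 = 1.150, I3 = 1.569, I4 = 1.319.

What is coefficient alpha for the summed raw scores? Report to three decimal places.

coefficient alpha = 0.742

Σσ²ᵢ = 1.652² + 1.150² + 1.569² + 1.319² = 8.2531
Covariances σ_ij = r_ij · s_i · s_j:
  σ(I1,I2) = 0.493 × 1.652 × 1.150 = 0.9366
  σ(I1,I3) = 0.436 × 1.652 × 1.569 = 1.1301
  σ(I1,I4) = 0.518 × 1.652 × 1.319 = 1.1287
  σ(I2,I3) = 0.365 × 1.150 × 1.569 = 0.6586
  σ(I2,I4) = 0.241 × 1.150 × 1.319 = 0.3656
  σ(I3,I4) = 0.462 × 1.569 × 1.319 = 0.9561
σ²_T = Σσ²ᵢ + 2·Σσ_ij = 8.2531 + 2 × 5.1757 = 18.6045
α = (4/3)·(1 − 8.2531/18.6045) = 0.742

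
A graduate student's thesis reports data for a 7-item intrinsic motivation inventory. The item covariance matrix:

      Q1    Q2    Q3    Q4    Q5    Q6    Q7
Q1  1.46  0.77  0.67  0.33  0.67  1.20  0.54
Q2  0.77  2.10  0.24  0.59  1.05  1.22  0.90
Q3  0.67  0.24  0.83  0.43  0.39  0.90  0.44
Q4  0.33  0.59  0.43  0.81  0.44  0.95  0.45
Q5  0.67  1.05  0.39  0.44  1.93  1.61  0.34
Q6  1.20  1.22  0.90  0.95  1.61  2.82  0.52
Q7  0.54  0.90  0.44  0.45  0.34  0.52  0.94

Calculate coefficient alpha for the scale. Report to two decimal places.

Σσ²ᵢ = 1.46 + 2.10 + 0.83 + 0.81 + 1.93 + 2.82 + 0.94 = 10.89
Σ_{i<j} σ_ij = 14.65
Var(T) = 10.89 + 2 × 14.65 = 40.19
α = (k/(k−1))·(1 − Σσ²ᵢ/Var(T)) = (7/6)·(1 − 10.89/40.19) = 0.85

α = 0.85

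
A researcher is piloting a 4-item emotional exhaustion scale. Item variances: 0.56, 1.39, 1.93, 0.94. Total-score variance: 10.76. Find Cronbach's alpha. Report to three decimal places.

Cronbach's alpha = 0.736

Σσᵢ² = 0.56 + 1.39 + 1.93 + 0.94 = 4.82
α = (k/(k−1))·(1 − Σσᵢ²/σ²_T) = (4/3)·(1 − 4.82/10.76) = 0.736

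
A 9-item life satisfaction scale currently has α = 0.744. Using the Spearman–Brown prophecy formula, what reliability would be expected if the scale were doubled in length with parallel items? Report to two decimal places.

predicted reliability = 0.85

Length factor m = 2
α' = m·α / (1 + (m−1)·α)
   = 2 × 0.744 / (1 + (2 − 1) × 0.744)
   = 1.4880 / 1.7440 = 0.85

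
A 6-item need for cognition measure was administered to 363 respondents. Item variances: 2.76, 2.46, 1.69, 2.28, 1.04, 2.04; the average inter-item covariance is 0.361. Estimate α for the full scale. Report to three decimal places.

α = 0.563

ΣVar(i) = 2.76 + 2.46 + 1.69 + 2.28 + 1.04 + 2.04 = 12.27
Sum of the 15 distinct covariances = 15 × 0.361 = 5.415
Var(T) = ΣVar(i) + 2·Σcov = 12.27 + 2 × 5.415 = 23.100
α = (6/5)·(1 − 12.27/23.100) = 0.563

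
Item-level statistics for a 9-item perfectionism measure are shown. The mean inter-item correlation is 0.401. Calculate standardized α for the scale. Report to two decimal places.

α = 0.86

Standardized α = k·r̄ / (1 + (k−1)·r̄) = 9 × 0.401 / (1 + 8 × 0.401)
  = 3.6090 / 4.2080 = 0.86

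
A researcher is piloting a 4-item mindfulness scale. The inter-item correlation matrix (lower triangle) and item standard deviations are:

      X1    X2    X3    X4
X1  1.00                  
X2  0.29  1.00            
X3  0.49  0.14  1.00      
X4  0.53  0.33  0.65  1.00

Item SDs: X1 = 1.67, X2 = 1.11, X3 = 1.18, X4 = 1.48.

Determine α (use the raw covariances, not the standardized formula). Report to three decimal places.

α = 0.735

Σσ²ᵢ = 1.67² + 1.11² + 1.18² + 1.48² = 7.6038
Covariances σ_ij = r_ij · s_i · s_j:
  σ(X1,X2) = 0.29 × 1.67 × 1.11 = 0.5376
  σ(X1,X3) = 0.49 × 1.67 × 1.18 = 0.9656
  σ(X1,X4) = 0.53 × 1.67 × 1.48 = 1.3099
  σ(X2,X3) = 0.14 × 1.11 × 1.18 = 0.1834
  σ(X2,X4) = 0.33 × 1.11 × 1.48 = 0.5421
  σ(X3,X4) = 0.65 × 1.18 × 1.48 = 1.1352
σ²_T = Σσ²ᵢ + 2·Σσ_ij = 7.6038 + 2 × 4.6738 = 16.9514
α = (4/3)·(1 − 7.6038/16.9514) = 0.735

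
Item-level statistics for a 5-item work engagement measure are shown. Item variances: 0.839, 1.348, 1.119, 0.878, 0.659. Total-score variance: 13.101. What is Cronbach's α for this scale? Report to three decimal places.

sum of item variances = 0.839 + 1.348 + 1.119 + 0.878 + 0.659 = 4.843
α = (k/(k−1))·(1 − sum of item variances/σ²_T) = (5/4)·(1 − 4.843/13.101) = 0.788

α = 0.788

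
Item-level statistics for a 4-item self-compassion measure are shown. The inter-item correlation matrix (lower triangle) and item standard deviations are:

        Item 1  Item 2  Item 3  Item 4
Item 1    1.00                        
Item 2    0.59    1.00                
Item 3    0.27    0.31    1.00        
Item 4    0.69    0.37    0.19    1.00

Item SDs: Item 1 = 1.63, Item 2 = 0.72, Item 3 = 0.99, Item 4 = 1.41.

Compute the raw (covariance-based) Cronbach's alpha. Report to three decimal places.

Σσ²ᵢ = 1.63² + 0.72² + 0.99² + 1.41² = 6.1435
Covariances σ_ij = r_ij · s_i · s_j:
  σ(Item 1,Item 2) = 0.59 × 1.63 × 0.72 = 0.6924
  σ(Item 1,Item 3) = 0.27 × 1.63 × 0.99 = 0.4357
  σ(Item 1,Item 4) = 0.69 × 1.63 × 1.41 = 1.5858
  σ(Item 2,Item 3) = 0.31 × 0.72 × 0.99 = 0.2210
  σ(Item 2,Item 4) = 0.37 × 0.72 × 1.41 = 0.3756
  σ(Item 3,Item 4) = 0.19 × 0.99 × 1.41 = 0.2652
σ²_T = Σσ²ᵢ + 2·Σσ_ij = 6.1435 + 2 × 3.5757 = 13.2949
α = (4/3)·(1 − 6.1435/13.2949) = 0.717

Cronbach's alpha = 0.717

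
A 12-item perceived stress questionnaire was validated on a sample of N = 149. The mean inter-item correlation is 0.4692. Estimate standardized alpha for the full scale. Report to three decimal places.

α = 0.914

Standardized α = k·r̄ / (1 + (k−1)·r̄) = 12 × 0.4692 / (1 + 11 × 0.4692)
  = 5.6304 / 6.1612 = 0.914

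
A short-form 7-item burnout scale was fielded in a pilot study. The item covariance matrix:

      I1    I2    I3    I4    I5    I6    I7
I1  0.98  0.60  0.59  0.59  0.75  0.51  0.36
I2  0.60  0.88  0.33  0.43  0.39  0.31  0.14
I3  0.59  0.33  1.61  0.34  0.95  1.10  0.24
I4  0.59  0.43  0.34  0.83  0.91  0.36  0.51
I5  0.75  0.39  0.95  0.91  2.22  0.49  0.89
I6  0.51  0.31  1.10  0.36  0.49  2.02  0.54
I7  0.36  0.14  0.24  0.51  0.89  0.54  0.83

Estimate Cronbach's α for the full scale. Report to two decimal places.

α = 0.83

Σσᵢ² = 0.98 + 0.88 + 1.61 + 0.83 + 2.22 + 2.02 + 0.83 = 9.37
Σ_{i<j} σ_ij = 11.33
σ²_total = 9.37 + 2 × 11.33 = 32.03
α = (k/(k−1))·(1 − Σσᵢ²/σ²_total) = (7/6)·(1 − 9.37/32.03) = 0.83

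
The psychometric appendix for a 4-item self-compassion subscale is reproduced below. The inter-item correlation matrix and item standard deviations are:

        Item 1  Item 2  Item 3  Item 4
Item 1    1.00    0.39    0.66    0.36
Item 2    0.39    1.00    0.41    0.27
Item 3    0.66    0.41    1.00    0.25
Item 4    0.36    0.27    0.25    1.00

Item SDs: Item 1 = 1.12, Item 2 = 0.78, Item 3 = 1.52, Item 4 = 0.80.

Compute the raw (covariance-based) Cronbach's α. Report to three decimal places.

α = 0.711

Σσ²ᵢ = 1.12² + 0.78² + 1.52² + 0.80² = 4.8132
Covariances σ_ij = r_ij · s_i · s_j:
  σ(Item 1,Item 2) = 0.39 × 1.12 × 0.78 = 0.3407
  σ(Item 1,Item 3) = 0.66 × 1.12 × 1.52 = 1.1236
  σ(Item 1,Item 4) = 0.36 × 1.12 × 0.80 = 0.3226
  σ(Item 2,Item 3) = 0.41 × 0.78 × 1.52 = 0.4861
  σ(Item 2,Item 4) = 0.27 × 0.78 × 0.80 = 0.1685
  σ(Item 3,Item 4) = 0.25 × 1.52 × 0.80 = 0.3040
σ²_T = Σσ²ᵢ + 2·Σσ_ij = 4.8132 + 2 × 2.7455 = 10.3042
α = (4/3)·(1 − 4.8132/10.3042) = 0.711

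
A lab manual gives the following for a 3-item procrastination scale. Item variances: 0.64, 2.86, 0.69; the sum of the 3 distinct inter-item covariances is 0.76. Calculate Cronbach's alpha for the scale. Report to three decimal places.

α = 0.399

ΣVar(i) = 0.64 + 2.86 + 0.69 = 4.19
Sum of distinct covariances = 0.76
σ²_T = ΣVar(i) + 2·Σcov = 4.19 + 2 × 0.76 = 5.71
α = (3/2)·(1 − 4.19/5.71) = 0.399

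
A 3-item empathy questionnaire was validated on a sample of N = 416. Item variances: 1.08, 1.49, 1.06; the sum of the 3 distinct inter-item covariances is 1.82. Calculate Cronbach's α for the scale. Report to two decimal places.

Σσ²ᵢ = 1.08 + 1.49 + 1.06 = 3.63
Sum of distinct covariances = 1.82
total variance = Σσ²ᵢ + 2·Σcov = 3.63 + 2 × 1.82 = 7.27
α = (3/2)·(1 − 3.63/7.27) = 0.75

α = 0.75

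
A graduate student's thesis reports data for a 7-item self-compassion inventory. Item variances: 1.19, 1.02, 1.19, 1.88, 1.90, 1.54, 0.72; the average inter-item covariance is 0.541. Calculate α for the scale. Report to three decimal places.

ΣVar(i) = 1.19 + 1.02 + 1.19 + 1.88 + 1.90 + 1.54 + 0.72 = 9.44
Sum of the 21 distinct covariances = 21 × 0.541 = 11.361
Var(T) = ΣVar(i) + 2·Σcov = 9.44 + 2 × 11.361 = 32.162
α = (7/6)·(1 − 9.44/32.162) = 0.824

α = 0.824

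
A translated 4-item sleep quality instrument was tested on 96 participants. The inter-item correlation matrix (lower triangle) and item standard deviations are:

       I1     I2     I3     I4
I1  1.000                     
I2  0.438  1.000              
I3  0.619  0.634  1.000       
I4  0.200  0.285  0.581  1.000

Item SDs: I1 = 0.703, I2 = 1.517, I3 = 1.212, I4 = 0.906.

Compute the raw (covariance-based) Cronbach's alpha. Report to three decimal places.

Σσ²ᵢ = 0.703² + 1.517² + 1.212² + 0.906² = 5.0853
Covariances σ_ij = r_ij · s_i · s_j:
  σ(I1,I2) = 0.438 × 0.703 × 1.517 = 0.4671
  σ(I1,I3) = 0.619 × 0.703 × 1.212 = 0.5274
  σ(I1,I4) = 0.200 × 0.703 × 0.906 = 0.1274
  σ(I2,I3) = 0.634 × 1.517 × 1.212 = 1.1657
  σ(I2,I4) = 0.285 × 1.517 × 0.906 = 0.3917
  σ(I3,I4) = 0.581 × 1.212 × 0.906 = 0.6380
σ²_T = Σσ²ᵢ + 2·Σσ_ij = 5.0853 + 2 × 3.3173 = 11.7199
α = (4/3)·(1 − 5.0853/11.7199) = 0.755

Cronbach's alpha = 0.755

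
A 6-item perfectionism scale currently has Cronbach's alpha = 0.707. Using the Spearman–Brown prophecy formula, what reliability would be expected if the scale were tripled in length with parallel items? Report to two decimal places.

predicted reliability = 0.88

Length factor m = 3
α' = m·α / (1 + (m−1)·α)
   = 3 × 0.707 / (1 + (3 − 1) × 0.707)
   = 2.1210 / 2.4140 = 0.88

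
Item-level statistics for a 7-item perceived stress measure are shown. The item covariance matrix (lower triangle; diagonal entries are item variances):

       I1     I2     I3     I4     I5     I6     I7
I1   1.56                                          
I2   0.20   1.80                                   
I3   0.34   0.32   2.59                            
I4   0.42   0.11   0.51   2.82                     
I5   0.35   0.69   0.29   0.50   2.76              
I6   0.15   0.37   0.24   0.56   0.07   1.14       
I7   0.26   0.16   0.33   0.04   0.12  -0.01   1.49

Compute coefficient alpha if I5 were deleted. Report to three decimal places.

Remaining items: I1, I2, I3, I4, I6, I7 (k = 6).
ΣVar(i) = 1.56 + 1.80 + 2.59 + 2.82 + 1.14 + 1.49 = 11.40
σ²_total = 11.40 + 2 × 4.00 = 19.40
α (item deleted) = (6/5)·(1 − 11.40/19.40) = 0.495

coefficient alpha = 0.495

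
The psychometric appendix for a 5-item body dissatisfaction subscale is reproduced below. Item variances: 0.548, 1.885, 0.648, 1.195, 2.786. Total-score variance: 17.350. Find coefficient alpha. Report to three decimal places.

coefficient alpha = 0.741

Σσ²ᵢ = 0.548 + 1.885 + 0.648 + 1.195 + 2.786 = 7.062
α = (k/(k−1))·(1 − Σσ²ᵢ/Var(T)) = (5/4)·(1 − 7.062/17.350) = 0.741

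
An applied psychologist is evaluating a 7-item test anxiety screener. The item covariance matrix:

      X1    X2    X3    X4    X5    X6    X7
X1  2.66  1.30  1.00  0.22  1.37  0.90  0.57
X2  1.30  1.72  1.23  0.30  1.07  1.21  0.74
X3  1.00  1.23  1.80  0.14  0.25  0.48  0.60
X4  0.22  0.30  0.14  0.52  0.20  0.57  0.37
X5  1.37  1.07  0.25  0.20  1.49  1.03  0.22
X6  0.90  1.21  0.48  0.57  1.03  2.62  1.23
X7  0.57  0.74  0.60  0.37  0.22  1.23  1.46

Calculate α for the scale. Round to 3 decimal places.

α = 0.828

Σσᵢ² = 2.66 + 1.72 + 1.80 + 0.52 + 1.49 + 2.62 + 1.46 = 12.27
Sum of off-diagonal covariances = 15.00
Var(T) = 12.27 + 2 × 15.00 = 42.27
α = (k/(k−1))·(1 − Σσᵢ²/Var(T)) = (7/6)·(1 − 12.27/42.27) = 0.828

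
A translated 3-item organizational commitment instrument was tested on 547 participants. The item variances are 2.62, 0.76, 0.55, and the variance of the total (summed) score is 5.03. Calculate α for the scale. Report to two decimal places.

α = 0.33

ΣVar(i) = 2.62 + 0.76 + 0.55 = 3.93
α = (k/(k−1))·(1 − ΣVar(i)/σ²_T) = (3/2)·(1 − 3.93/5.03) = 0.33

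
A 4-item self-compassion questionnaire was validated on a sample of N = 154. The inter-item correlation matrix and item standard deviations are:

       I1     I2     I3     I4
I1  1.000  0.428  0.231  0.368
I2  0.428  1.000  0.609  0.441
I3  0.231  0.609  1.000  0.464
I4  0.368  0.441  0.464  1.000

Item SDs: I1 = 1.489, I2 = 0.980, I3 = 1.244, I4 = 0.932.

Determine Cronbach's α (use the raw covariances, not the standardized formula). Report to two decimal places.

Σσ²ᵢ = 1.489² + 0.980² + 1.244² + 0.932² = 5.5937
Covariances σ_ij = r_ij · s_i · s_j:
  σ(I1,I2) = 0.428 × 1.489 × 0.980 = 0.6245
  σ(I1,I3) = 0.231 × 1.489 × 1.244 = 0.4279
  σ(I1,I4) = 0.368 × 1.489 × 0.932 = 0.5107
  σ(I2,I3) = 0.609 × 0.980 × 1.244 = 0.7424
  σ(I2,I4) = 0.441 × 0.980 × 0.932 = 0.4028
  σ(I3,I4) = 0.464 × 1.244 × 0.932 = 0.5380
σ²_T = Σσ²ᵢ + 2·Σσ_ij = 5.5937 + 2 × 3.2463 = 12.0863
α = (4/3)·(1 − 5.5937/12.0863) = 0.72

Cronbach's α = 0.72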